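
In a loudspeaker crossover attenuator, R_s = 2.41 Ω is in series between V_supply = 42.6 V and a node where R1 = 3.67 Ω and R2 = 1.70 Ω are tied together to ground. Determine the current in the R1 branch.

I ≈ 3.78 A

Equivalent of the parallel group: R_p = 1.162 Ω.
V_A by voltage divider: V_A = 42.6 × 1.162/(2.41 + 1.162) = 13.86 V.
Branch current I = V_A/R1 = 13.86/3.67 = 3.776 A.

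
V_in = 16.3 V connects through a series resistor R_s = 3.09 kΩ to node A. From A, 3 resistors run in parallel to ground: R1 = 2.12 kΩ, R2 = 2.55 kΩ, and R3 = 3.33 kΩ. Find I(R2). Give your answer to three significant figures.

Combine the parallel branches: R_p = (1/2.12 + 1/2.55 + 1/3.33)⁻¹ = 0.8590 kΩ.
V_A by voltage divider: V_A = 16.3 × 0.8590/(3.09 + 0.8590) = 3.546 V.
I(R2) = V_A / R2 = 3.546/2.55 = 1.390 mA.
(Check via current divider: I_total = 4.128 mA; share G_k/ΣG = 0.3369 → same result.)

I ≈ 1.39 mA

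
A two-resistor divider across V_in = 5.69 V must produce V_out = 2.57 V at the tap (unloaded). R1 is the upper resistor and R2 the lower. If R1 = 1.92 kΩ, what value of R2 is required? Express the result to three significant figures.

Required fraction k = V_out/V_in = 0.4517.
R2 = R1 · 0.4517/(1 − 0.4517) = 1.582 kΩ.

R2 ≈ 1.58 kΩ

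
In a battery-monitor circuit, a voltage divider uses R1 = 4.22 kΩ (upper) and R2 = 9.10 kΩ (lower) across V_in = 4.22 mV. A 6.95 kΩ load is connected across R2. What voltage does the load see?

The load sits in parallel with R2, giving an effective lower resistance R2' = R2·R_L/(R2+R_L) = 3.940 kΩ.
Voltage divider with the loaded lower leg: V_out = 4.22 × 3.940/(4.22 + 3.940) = 4.22 × 0.4829 = 2.038 mV.
(Unloaded it would be 2.88 mV; the load pulls it down.)

V_out ≈ 2.04 mV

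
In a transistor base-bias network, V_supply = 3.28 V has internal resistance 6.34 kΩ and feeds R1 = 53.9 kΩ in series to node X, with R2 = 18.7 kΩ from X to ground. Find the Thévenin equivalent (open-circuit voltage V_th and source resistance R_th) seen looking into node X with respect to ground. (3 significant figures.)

R1' = 6.34 + 53.9 = 60.24 kΩ (source resistance + R1).
V_th is the unloaded tap voltage: V_supply · R2/(R1'+R2) = 3.28 × 0.2369 = 0.7770 V.
Zeroing V_supply shorts the top of R1' to ground, so R_th = R1' ‖ R2 = 14.27 kΩ.

V_th ≈ 0.777 V, R_th ≈ 14.3 kΩ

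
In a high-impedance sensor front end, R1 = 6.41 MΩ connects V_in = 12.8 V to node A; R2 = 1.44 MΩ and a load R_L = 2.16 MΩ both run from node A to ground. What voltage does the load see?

V_out ≈ 1.52 V

R2 ‖ R_L = (1.44 × 2.16)/(1.44 + 2.16) = 0.8640 MΩ.
Voltage divider with the loaded lower leg: V_out = 12.8 × 0.8640/(6.41 + 0.8640) = 12.8 × 0.1188 = 1.520 V.
(Unloaded it would be 2.35 V; the load pulls it down.)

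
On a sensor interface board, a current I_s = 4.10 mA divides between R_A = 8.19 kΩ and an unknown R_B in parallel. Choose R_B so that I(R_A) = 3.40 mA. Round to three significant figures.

The fraction through R_A equals R_B/(R_A+R_B).
3.40/4.10 = R_B/(R_A + R_B) → R_B = R_A · (0.8293)/(1 − 0.8293) = 8.19 × 4.857 = 39.78 kΩ.

R_B ≈ 39.8 kΩ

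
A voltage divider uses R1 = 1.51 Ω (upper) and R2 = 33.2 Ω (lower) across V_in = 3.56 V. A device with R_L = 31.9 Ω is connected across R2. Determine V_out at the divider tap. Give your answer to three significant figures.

V_out ≈ 3.26 V

First combine the lower leg with the load: R2 ‖ R_L = 16.27 Ω.
Voltage divider with the loaded lower leg: V_out = 3.56 × 16.27/(1.51 + 16.27) = 3.56 × 0.9151 = 3.258 V.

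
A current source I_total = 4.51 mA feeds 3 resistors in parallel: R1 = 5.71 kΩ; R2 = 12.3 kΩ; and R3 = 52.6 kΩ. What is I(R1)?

I ≈ 2.87 mA

Conductances: ΣG = 1/5.71 + 1/12.3 + 1/52.6 = 0.2754 (1/kΩ).
Current divider: I(R1) = I_total · G_k/ΣG = 4.51 × (0.1751/0.2754) = 4.51 × 0.6358 = 2.868 mA.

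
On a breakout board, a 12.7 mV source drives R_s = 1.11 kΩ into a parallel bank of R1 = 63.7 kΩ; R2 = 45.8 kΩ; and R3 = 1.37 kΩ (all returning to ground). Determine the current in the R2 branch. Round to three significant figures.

I ≈ 0.150 µA

Equivalent of the parallel group: R_p = 1.303 kΩ.
Node voltage V_A = V_DC · R_p/(R_s + R_p) = 12.7 × 0.5400 = 6.858 mV.
I(R2) = V_A / R2 = 6.858/45.8 = 0.1497 µA.
(Check via current divider: I_total = 5.263 µA; share G_k/ΣG = 0.02845 → same result.)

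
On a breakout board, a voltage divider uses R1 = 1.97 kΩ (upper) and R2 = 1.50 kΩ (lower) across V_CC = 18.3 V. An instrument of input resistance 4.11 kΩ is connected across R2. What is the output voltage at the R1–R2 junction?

V_out ≈ 6.55 V

The load sits in parallel with R2, giving an effective lower resistance R2' = R2·R_L/(R2+R_L) = 1.099 kΩ.
Now apply the divider: V_out = 18.3 × 0.3581 = 6.553 V.
(Unloaded it would be 7.91 V; the load pulls it down.)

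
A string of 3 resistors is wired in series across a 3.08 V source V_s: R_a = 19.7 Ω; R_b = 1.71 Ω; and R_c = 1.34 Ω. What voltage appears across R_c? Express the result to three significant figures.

V ≈ 0.181 V

Series total: ΣR = 19.7 + 1.71 + 1.34 = 22.75 Ω.
Voltage divider: V = V_s · (1.340 / 22.75) = 3.08 × 0.05890 = 0.1814 V.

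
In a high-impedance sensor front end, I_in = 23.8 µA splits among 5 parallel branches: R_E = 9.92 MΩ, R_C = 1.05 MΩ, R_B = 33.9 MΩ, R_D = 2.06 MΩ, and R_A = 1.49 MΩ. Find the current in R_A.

Conductances: ΣG = 1/9.92 + 1/1.05 + 1/33.9 + 1/2.06 + 1/1.49 = 2.239 (1/MΩ).
R_A takes the fraction G_k/ΣG = 0.6711/2.239 = 0.2997, so I = 23.8 × 0.2997 = 7.133 µA.

I ≈ 7.13 µA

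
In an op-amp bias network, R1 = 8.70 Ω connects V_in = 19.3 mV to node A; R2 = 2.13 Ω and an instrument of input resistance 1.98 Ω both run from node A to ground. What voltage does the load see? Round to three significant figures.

V_out ≈ 2.04 mV

R2 ‖ R_L = (2.13 × 1.98)/(2.13 + 1.98) = 1.026 Ω.
Now apply the divider: V_out = 19.3 × 0.1055 = 2.036 mV.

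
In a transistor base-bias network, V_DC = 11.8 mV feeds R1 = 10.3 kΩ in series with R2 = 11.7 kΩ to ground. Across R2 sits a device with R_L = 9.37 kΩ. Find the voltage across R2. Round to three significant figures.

The load sits in parallel with R2, giving an effective lower resistance R2' = R2·R_L/(R2+R_L) = 5.203 kΩ.
Voltage divider with the loaded lower leg: V_out = 11.8 × 5.203/(10.3 + 5.203) = 11.8 × 0.3356 = 3.960 mV.

V_out ≈ 3.96 mV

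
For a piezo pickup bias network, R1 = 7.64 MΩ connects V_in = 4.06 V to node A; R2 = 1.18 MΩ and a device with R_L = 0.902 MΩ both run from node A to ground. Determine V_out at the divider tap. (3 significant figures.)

First combine the lower leg with the load: R2 ‖ R_L = 0.5112 MΩ.
Voltage divider with the loaded lower leg: V_out = 4.06 × 0.5112/(7.64 + 0.5112) = 4.06 × 0.06272 = 0.2546 V.
(Unloaded it would be 0.543 V; the load pulls it down.)

V_out ≈ 0.255 V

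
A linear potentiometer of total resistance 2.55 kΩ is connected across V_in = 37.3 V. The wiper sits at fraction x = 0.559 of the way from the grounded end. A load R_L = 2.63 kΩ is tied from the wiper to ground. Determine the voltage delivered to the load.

Split the track: R_lower = x·R_p = 1.425 kΩ, R_upper = (1−x)·R_p = 1.125 kΩ.
Lower segment in parallel with the load: 1.425 ‖ 2.63 = 0.9244 kΩ.
Then V_out = V_in · 0.9244/(1.125 + 0.9244) = 16.83 V.
(Unloaded: V_out = x·V_in = 20.9 V.)

V_out ≈ 16.8 V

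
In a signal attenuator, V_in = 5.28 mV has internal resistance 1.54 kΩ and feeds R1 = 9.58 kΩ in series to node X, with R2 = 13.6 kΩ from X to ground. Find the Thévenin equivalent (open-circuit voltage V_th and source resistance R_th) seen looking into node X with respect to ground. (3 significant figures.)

V_th ≈ 2.90 mV, R_th ≈ 6.12 kΩ

R1' = 1.54 + 9.58 = 11.12 kΩ (source resistance + R1).
With X open, the divider is unloaded: V_th = 5.28 × 13.6/24.72 = 2.905 mV.
With V_in suppressed (replaced by a short), R_th = R1' ‖ R2 = (11.12 × 13.6)/(11.12 + 13.6) = 6.118 kΩ.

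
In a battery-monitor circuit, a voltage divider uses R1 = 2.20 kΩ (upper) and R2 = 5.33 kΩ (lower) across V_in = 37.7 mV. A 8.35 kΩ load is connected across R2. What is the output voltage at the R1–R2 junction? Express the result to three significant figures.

The load sits in parallel with R2, giving an effective lower resistance R2' = R2·R_L/(R2+R_L) = 3.253 kΩ.
Now apply the divider: V_out = 37.7 × 0.5966 = 22.49 mV.

V_out ≈ 22.5 mV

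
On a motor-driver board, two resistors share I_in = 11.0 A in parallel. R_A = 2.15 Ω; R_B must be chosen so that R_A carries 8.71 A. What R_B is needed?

R_B ≈ 8.18 Ω

The fraction through R_A equals R_B/(R_A+R_B).
8.71/11.0 = R_B/(R_A + R_B) → R_B = R_A · (0.7918)/(1 − 0.7918) = 2.15 × 3.803 = 8.178 Ω.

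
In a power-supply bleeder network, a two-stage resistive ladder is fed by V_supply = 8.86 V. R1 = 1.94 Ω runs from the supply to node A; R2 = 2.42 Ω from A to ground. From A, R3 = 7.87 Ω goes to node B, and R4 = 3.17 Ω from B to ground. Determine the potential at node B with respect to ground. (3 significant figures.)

Node A sees R2 in parallel with the series input of stage 2, R3 + R4 = 11.04 Ω.
Effective lower resistance at A: R2 ‖ 11.04 = 1.985 Ω.
V_A = 8.86 × 1.985/(1.94 + 1.985) = 4.481 V.
V_B = V_A × 0.2871 = 1.287 V.

V_B ≈ 1.29 V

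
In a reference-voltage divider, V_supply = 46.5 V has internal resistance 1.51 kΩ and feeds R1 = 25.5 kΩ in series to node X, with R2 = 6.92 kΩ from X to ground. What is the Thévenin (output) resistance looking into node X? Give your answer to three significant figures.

R_th ≈ 5.51 kΩ

R1' = 1.51 + 25.5 = 27.01 kΩ (source resistance + R1).
Looking into X with the source shorted: R_th = R1'·R2/(R1'+R2) = 27.01 × 6.92/33.93 = 5.509 kΩ.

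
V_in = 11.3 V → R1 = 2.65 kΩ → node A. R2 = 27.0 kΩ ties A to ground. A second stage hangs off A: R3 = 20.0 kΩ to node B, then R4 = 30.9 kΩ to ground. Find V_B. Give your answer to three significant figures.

The second stage (R3 + R4 = 50.90 kΩ) loads node A in parallel with R2.
R2 ‖ (R3+R4) = 17.64 kΩ.
So V_A = 11.3 × 0.8694 = 9.824 V.
Then the unloaded second divider: V_B = V_A × R4/(R3+R4) = 9.824 × 0.6071 = 5.964 V.

V_B ≈ 5.96 V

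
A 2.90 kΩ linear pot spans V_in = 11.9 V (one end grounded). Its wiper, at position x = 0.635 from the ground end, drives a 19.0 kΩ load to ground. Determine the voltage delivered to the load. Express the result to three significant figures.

Split the track: R_lower = x·R_p = 1.841 kΩ, R_upper = (1−x)·R_p = 1.058 kΩ.
R_L loads the lower segment: effective lower R = 1.679 kΩ.
V_out = 11.9 × 1.679/(1.058 + 1.679) = 7.298 V.
(Unloaded: V_out = x·V_in = 7.56 V.)

V_out ≈ 7.30 V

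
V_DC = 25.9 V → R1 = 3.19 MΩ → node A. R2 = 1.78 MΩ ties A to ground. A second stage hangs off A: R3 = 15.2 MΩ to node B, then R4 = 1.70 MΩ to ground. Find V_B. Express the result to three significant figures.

Node A sees R2 in parallel with the series input of stage 2, R3 + R4 = 16.90 MΩ.
Effective lower resistance at A: R2 ‖ 16.90 = 1.610 MΩ.
So V_A = 25.9 × 0.3355 = 8.689 V.
V_B = V_A × 0.1006 = 0.8740 V.

V_B ≈ 0.874 V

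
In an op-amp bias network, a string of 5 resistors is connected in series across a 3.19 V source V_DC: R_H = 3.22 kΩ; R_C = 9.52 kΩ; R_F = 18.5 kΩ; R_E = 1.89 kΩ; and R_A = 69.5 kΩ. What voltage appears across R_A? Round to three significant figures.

V ≈ 2.16 V

Total series resistance ΣR = 3.22 + 9.52 + 18.5 + 1.89 + 69.5 = 102.6 kΩ.
V = V_DC · R/ΣR = 3.19 × 0.6772 = 2.160 V.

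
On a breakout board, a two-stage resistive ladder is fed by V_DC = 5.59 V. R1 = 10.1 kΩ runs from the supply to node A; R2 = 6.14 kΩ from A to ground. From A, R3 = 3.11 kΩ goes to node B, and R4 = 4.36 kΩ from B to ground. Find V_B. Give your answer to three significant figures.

V_B ≈ 0.816 V

Node A sees R2 in parallel with the series input of stage 2, R3 + R4 = 7.470 kΩ.
R2 ‖ (R3+R4) = 3.370 kΩ.
First divider: V_A = V_DC · 3.370/(10.1 + 3.370) = 1.399 V.
Stage 2 is unloaded, so V_B = V_A · R4/(R3+R4) = 1.399 × 4.36/7.470 = 0.8163 V.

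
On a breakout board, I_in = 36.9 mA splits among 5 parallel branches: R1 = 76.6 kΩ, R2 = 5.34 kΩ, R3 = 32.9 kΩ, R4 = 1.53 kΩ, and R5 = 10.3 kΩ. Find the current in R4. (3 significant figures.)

Conductances: ΣG = 1/76.6 + 1/5.34 + 1/32.9 + 1/1.53 + 1/10.3 = 0.9814 (1/kΩ).
By the current-divider rule, I = I_in · G_k/ΣG = 36.9 × 0.6660 = 24.57 mA.

I ≈ 24.6 mA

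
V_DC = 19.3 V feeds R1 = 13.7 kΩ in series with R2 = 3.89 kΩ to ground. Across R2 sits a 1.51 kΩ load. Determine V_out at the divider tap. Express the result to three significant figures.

The load sits in parallel with R2, giving an effective lower resistance R2' = R2·R_L/(R2+R_L) = 1.088 kΩ.
Voltage divider with the loaded lower leg: V_out = 19.3 × 1.088/(13.7 + 1.088) = 19.3 × 0.07356 = 1.420 V.

V_out ≈ 1.42 V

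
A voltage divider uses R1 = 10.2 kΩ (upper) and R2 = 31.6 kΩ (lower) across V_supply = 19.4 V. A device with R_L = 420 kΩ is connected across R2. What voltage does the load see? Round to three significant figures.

V_out ≈ 14.4 V

First combine the lower leg with the load: R2 ‖ R_L = 29.39 kΩ.
Voltage divider with the loaded lower leg: V_out = 19.4 × 29.39/(10.2 + 29.39) = 19.4 × 0.7424 = 14.40 V.
(Unloaded it would be 14.7 V; the load pulls it down.)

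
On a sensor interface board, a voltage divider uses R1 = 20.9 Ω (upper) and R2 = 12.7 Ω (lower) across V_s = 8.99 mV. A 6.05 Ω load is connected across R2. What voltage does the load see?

R2 ‖ R_L = (12.7 × 6.05)/(12.7 + 6.05) = 4.098 Ω.
Now apply the divider: V_out = 8.99 × 0.1639 = 1.474 mV.

V_out ≈ 1.47 mV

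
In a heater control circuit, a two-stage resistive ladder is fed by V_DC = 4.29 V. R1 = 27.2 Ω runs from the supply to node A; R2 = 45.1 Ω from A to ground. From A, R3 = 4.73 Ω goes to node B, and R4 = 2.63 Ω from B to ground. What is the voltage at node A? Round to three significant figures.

V_A ≈ 0.810 V

The second stage (R3 + R4 = 7.360 Ω) loads node A in parallel with R2.
R2 ‖ (R3+R4) = 6.327 Ω.
First divider: V_A = V_DC · 6.327/(27.2 + 6.327) = 0.8096 V.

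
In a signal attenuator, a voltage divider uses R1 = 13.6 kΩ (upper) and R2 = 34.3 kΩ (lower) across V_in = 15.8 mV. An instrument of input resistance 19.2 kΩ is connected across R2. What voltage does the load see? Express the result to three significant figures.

V_out ≈ 7.51 mV

The load sits in parallel with R2, giving an effective lower resistance R2' = R2·R_L/(R2+R_L) = 12.31 kΩ.
Then V_out = V_in · R2'/(R1 + R2') = 15.8 × 12.31/25.91 = 7.507 mV.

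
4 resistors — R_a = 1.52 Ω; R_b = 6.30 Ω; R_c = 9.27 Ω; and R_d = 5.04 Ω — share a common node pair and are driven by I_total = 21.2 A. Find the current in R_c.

I ≈ 2.04 A

Total conductance ΣG = 1/1.52 + 1/6.30 + 1/9.27 + 1/5.04 = 1.123 (units of 1/Ω).
R_c takes the fraction G_k/ΣG = 0.1079/1.123 = 0.09607, so I = 21.2 × 0.09607 = 2.037 A.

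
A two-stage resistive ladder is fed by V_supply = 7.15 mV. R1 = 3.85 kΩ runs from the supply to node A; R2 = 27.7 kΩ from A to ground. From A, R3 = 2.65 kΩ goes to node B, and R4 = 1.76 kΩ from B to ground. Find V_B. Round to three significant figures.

Node A sees R2 in parallel with the series input of stage 2, R3 + R4 = 4.410 kΩ.
R2 ‖ (R3+R4) = 3.804 kΩ.
First divider: V_A = V_supply · 3.804/(3.85 + 3.804) = 3.554 mV.
Then the unloaded second divider: V_B = V_A × R4/(R3+R4) = 3.554 × 0.3991 = 1.418 mV.

V_B ≈ 1.42 mV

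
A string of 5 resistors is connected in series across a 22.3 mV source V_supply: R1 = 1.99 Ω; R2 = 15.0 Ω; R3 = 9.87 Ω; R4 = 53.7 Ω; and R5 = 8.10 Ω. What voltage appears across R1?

Total series resistance ΣR = 1.99 + 15.0 + 9.87 + 53.7 + 8.10 = 88.66 Ω.
By the voltage-divider rule, V = 22.3 × 1.990/88.66 = 0.5005 mV.

V ≈ 0.501 mV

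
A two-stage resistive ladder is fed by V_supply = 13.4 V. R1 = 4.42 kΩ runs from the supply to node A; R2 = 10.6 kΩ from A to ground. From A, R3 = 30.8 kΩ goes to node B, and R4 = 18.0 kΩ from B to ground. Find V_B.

V_B ≈ 3.28 V

Node A sees R2 in parallel with the series input of stage 2, R3 + R4 = 48.80 kΩ.
Effective lower resistance at A: R2 ‖ 48.80 = 8.708 kΩ.
So V_A = 13.4 × 0.6633 = 8.889 V.
Stage 2 is unloaded, so V_B = V_A · R4/(R3+R4) = 8.889 × 18.0/48.80 = 3.279 V.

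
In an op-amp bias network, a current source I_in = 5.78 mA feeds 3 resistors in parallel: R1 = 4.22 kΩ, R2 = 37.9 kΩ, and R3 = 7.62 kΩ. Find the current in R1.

Conductances: ΣG = 1/4.22 + 1/37.9 + 1/7.62 = 0.3946 (1/kΩ).
Current divider: I(R1) = I_in · G_k/ΣG = 5.78 × (0.2370/0.3946) = 5.78 × 0.6005 = 3.471 mA.

I ≈ 3.47 mA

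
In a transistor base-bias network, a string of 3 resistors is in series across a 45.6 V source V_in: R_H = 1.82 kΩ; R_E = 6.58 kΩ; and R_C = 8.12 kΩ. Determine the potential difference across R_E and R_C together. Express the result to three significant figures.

V ≈ 40.6 V

ΣR = 1.82 + 6.58 + 8.12 = 16.52 kΩ.
R_{R_E..R_C} = 6.58 + 8.12 = 14.70 kΩ.
V = V_in · R/ΣR = 45.6 × 0.8898 = 40.58 V.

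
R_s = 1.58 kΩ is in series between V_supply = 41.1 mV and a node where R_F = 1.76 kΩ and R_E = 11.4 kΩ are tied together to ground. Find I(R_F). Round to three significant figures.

Combine the parallel branches: R_p = (1/1.76 + 1/11.4)⁻¹ = 1.525 kΩ.
V_A by voltage divider: V_A = 41.1 × 1.525/(1.58 + 1.525) = 20.18 mV.
Branch current I = V_A/R_F = 20.18/1.76 = 11.47 µA.
(Equivalently: I_total = 13.24 µA, then current-divider fraction G_k/ΣG = 0.8663.)

I ≈ 11.5 µA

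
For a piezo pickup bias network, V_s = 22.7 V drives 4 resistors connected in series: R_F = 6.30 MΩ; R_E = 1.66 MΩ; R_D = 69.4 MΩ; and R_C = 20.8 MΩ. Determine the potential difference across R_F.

V ≈ 1.46 V

ΣR = 6.30 + 1.66 + 69.4 + 20.8 = 98.16 MΩ.
By the voltage-divider rule, V = 22.7 × 6.300/98.16 = 1.457 V.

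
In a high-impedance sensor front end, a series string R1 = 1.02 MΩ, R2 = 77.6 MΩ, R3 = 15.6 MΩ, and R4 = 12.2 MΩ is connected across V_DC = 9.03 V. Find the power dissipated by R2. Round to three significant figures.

P ≈ 0.559 µW

ΣR = 106.4 MΩ → I = 9.03/106.4 = 0.08485 µA.
V(R2) = I·R = 6.585 V; P = V·I = 6.585 × 0.08485 = 0.5587 µW.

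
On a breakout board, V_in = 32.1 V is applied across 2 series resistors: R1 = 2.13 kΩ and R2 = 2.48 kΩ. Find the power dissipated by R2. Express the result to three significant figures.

ΣR = 4.610 kΩ → I = 32.1/4.610 = 6.963 mA.
P = I²R = 48.49 × 2.48 = 120.2 mW.

P ≈ 120 mW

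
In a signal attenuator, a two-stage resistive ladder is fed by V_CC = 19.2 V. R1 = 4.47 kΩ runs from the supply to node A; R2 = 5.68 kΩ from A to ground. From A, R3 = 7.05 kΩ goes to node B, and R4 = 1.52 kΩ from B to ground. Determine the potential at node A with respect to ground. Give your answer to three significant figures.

Looking into the second stage from A: R3 + R4 = 8.570 kΩ appears in parallel with R2.
Effective lower resistance at A: R2 ‖ 8.570 = 3.416 kΩ.
So V_A = 19.2 × 0.4332 = 8.317 V.

V_A ≈ 8.32 V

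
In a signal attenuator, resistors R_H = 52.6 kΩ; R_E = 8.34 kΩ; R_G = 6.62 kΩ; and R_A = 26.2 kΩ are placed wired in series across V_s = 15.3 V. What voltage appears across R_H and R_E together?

Series total: ΣR = 52.6 + 8.34 + 6.62 + 26.2 = 93.76 kΩ.
R_{R_H..R_E} = 52.6 + 8.34 = 60.94 kΩ.
V = V_s · R/ΣR = 15.3 × 0.6500 = 9.944 V.

V ≈ 9.94 V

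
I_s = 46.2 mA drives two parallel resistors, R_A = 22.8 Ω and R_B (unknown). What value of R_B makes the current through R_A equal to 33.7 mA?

In a two-way split, I_A/I_s = R_B/(R_A + R_B).
33.7/46.2 = R_B/(R_A + R_B) → R_B = R_A · (0.7294)/(1 − 0.7294) = 22.8 × 2.696 = 61.47 Ω.

R_B ≈ 61.5 Ω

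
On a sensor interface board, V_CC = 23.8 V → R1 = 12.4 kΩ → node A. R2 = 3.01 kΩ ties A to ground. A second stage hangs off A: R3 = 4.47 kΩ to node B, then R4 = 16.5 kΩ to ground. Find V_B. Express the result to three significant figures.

Looking into the second stage from A: R3 + R4 = 20.97 kΩ appears in parallel with R2.
R2 ‖ (R3+R4) = 2.632 kΩ.
V_A = 23.8 × 2.632/(12.4 + 2.632) = 4.167 V.
Stage 2 is unloaded, so V_B = V_A · R4/(R3+R4) = 4.167 × 16.5/20.97 = 3.279 V.

V_B ≈ 3.28 V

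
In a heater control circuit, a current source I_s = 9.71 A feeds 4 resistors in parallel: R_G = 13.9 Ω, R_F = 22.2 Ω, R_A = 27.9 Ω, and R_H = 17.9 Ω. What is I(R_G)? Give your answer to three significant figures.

I ≈ 3.35 A

Total conductance ΣG = 1/13.9 + 1/22.2 + 1/27.9 + 1/17.9 = 0.2087 (units of 1/Ω).
By the current-divider rule, I = I_s · G_k/ΣG = 9.71 × 0.3447 = 3.347 A.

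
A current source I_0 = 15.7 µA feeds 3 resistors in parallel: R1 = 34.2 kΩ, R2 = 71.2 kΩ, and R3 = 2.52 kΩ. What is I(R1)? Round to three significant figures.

I ≈ 1.04 µA

Conductances: ΣG = 1/34.2 + 1/71.2 + 1/2.52 = 0.4401 (1/kΩ).
Current divider: I(R1) = I_0 · G_k/ΣG = 15.7 × (0.02924/0.4401) = 15.7 × 0.06644 = 1.043 µA.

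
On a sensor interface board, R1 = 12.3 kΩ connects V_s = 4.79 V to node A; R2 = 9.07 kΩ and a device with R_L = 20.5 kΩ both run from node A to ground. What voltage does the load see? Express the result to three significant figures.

The load sits in parallel with R2, giving an effective lower resistance R2' = R2·R_L/(R2+R_L) = 6.288 kΩ.
Then V_out = V_s · R2'/(R1 + R2') = 4.79 × 6.288/18.59 = 1.620 V.
(Unloaded it would be 2.03 V; the load pulls it down.)

V_out ≈ 1.62 V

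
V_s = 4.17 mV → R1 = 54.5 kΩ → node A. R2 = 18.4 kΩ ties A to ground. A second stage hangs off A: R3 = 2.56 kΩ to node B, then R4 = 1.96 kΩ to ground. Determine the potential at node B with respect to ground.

Looking into the second stage from A: R3 + R4 = 4.520 kΩ appears in parallel with R2.
Effective lower resistance at A: R2 ‖ 4.520 = 3.629 kΩ.
So V_A = 4.17 × 0.06242 = 0.2603 mV.
Stage 2 is unloaded, so V_B = V_A · R4/(R3+R4) = 0.2603 × 1.96/4.520 = 0.1129 mV.

V_B ≈ 0.113 mV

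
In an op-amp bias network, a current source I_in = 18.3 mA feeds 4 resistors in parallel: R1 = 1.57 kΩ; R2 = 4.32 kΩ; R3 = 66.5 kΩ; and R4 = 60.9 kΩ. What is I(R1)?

I ≈ 13.0 mA

Conductances: ΣG = 1/1.57 + 1/4.32 + 1/66.5 + 1/60.9 = 0.8999 (1/kΩ).
By the current-divider rule, I = I_in · G_k/ΣG = 18.3 × 0.7078 = 12.95 mA.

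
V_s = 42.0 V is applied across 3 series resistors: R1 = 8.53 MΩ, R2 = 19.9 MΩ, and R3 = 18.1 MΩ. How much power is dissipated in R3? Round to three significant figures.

Series current I = V_s/ΣR = 42.0/46.53 = 0.9026 µA.
V(R3) = I·R = 16.34 V; P = V·I = 16.34 × 0.9026 = 14.75 µW.

P ≈ 14.7 µW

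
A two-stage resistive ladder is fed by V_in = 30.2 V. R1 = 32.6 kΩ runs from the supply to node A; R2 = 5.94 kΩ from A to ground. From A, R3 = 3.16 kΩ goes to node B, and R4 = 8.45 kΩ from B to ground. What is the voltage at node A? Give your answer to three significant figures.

V_A ≈ 3.25 V

Looking into the second stage from A: R3 + R4 = 11.61 kΩ appears in parallel with R2.
R2 ‖ (R3+R4) = 3.930 kΩ.
So V_A = 30.2 × 0.1076 = 3.249 V.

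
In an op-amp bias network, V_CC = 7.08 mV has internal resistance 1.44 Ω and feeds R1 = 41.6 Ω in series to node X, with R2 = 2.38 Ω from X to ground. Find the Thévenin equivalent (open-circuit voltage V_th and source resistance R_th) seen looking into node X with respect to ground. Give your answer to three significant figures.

R1' = 1.44 + 41.6 = 43.04 Ω (source resistance + R1).
Open-circuit (no load on X): V_th = V_CC · R2/(R1' + R2) = 7.08 × 2.38/(43.04 + 2.38) = 0.3710 mV.
Zeroing V_CC shorts the top of R1' to ground, so R_th = R1' ‖ R2 = 2.255 Ω.

V_th ≈ 0.371 mV, R_th ≈ 2.26 Ω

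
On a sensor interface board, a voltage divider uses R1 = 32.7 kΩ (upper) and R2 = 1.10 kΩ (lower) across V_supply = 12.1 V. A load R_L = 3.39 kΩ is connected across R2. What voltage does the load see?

V_out ≈ 0.300 V

The load sits in parallel with R2, giving an effective lower resistance R2' = R2·R_L/(R2+R_L) = 0.8305 kΩ.
Now apply the divider: V_out = 12.1 × 0.02477 = 0.2997 V.
(Unloaded it would be 0.394 V; the load pulls it down.)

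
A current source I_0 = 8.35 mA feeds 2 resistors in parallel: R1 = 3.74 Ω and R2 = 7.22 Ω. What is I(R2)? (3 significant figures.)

I ≈ 2.85 mA

With just two branches, the current splits inversely with resistance.
So I = 8.35 × 3.74/10.96 = 2.849 mA.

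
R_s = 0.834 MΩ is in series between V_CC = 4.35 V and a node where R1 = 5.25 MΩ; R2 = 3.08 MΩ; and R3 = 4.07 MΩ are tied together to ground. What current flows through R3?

Equivalent of the parallel group: R_p = 1.314 MΩ.
Node voltage V_A = V_CC · R_p/(R_s + R_p) = 4.35 × 0.6118 = 2.661 V.
Branch current I = V_A/R3 = 2.661/4.07 = 0.6539 µA.

I ≈ 0.654 µA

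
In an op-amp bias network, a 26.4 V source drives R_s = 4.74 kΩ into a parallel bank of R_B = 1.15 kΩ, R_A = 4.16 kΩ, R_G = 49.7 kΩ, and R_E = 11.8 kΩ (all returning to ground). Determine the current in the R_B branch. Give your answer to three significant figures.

Equivalent of the parallel group: R_p = 0.8232 kΩ.
V_A by voltage divider: V_A = 26.4 × 0.8232/(4.74 + 0.8232) = 3.906 V.
I(R_B) = V_A / R_B = 3.906/1.15 = 3.397 mA.
(Check via current divider: I_total = 4.745 mA; share G_k/ΣG = 0.7158 → same result.)

I ≈ 3.40 mA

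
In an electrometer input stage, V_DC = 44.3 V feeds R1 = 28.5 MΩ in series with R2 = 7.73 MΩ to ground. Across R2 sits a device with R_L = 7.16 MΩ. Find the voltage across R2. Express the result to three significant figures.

V_out ≈ 5.11 V

First combine the lower leg with the load: R2 ‖ R_L = 3.717 MΩ.
Then V_out = V_DC · R2'/(R1 + R2') = 44.3 × 3.717/32.22 = 5.111 V.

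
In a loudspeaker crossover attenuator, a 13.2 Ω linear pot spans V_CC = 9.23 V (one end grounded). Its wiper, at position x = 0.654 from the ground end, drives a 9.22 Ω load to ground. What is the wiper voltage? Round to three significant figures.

V_out ≈ 4.56 V

The pot divides into 4.567 Ω above the wiper and 8.633 Ω below.
(x·R_p) ‖ R_L = 4.458 Ω.
Loaded-divider output: V_out = 9.23 × 0.4940 = 4.559 V.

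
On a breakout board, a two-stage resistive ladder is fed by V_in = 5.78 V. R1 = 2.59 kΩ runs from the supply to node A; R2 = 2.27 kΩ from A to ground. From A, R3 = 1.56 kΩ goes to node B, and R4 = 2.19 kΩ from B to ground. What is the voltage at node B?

V_B ≈ 1.19 V

The second stage (R3 + R4 = 3.750 kΩ) loads node A in parallel with R2.
R2 ‖ (R3+R4) = 1.414 kΩ.
First divider: V_A = V_in · 1.414/(2.59 + 1.414) = 2.041 V.
V_B = V_A × 0.5840 = 1.192 V.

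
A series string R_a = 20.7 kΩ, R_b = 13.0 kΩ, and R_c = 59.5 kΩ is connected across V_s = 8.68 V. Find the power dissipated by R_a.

P ≈ 0.180 mW

Series current I = V_s/ΣR = 8.68/93.20 = 0.09313 mA.
V(R_a) = I·R = 1.928 V; P = V·I = 1.928 × 0.09313 = 0.1795 mW.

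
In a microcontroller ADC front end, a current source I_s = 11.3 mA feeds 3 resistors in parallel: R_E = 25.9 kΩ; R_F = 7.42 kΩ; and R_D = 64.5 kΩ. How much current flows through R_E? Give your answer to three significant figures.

I ≈ 2.31 mA

ΣG = 1/25.9 + 1/7.42 + 1/64.5 = 0.1889.
Current divider: I(R_E) = I_s · G_k/ΣG = 11.3 × (0.03861/0.1889) = 11.3 × 0.2044 = 2.310 mA.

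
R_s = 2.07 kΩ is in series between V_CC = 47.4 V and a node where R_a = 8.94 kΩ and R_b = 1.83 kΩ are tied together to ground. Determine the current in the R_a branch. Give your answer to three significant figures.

Equivalent of the parallel group: R_p = 1.519 kΩ.
V_A = 47.4 × 1.519/3.589 = 20.06 V.
I(R_a) = V_A / R_a = 20.06/8.94 = 2.244 mA.
(Check via current divider: I_total = 13.21 mA; share G_k/ΣG = 0.1699 → same result.)

I ≈ 2.24 mA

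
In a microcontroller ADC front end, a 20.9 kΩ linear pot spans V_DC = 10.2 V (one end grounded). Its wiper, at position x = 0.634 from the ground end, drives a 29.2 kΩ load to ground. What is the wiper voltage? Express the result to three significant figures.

The pot divides into 7.649 kΩ above the wiper and 13.25 kΩ below.
(x·R_p) ‖ R_L = 9.115 kΩ.
V_out = 10.2 × 9.115/(7.649 + 9.115) = 5.546 V.

V_out ≈ 5.55 V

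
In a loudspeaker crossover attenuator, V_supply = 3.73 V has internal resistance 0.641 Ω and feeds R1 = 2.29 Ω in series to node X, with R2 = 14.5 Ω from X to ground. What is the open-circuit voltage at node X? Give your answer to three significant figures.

V_th ≈ 3.10 V

R1' = 0.641 + 2.29 = 2.931 Ω (source resistance + R1).
V_th is the unloaded tap voltage: V_supply · R2/(R1'+R2) = 3.73 × 0.8319 = 3.103 V.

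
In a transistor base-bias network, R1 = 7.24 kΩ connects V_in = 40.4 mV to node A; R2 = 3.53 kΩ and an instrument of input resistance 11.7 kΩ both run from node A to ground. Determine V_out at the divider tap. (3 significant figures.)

V_out ≈ 11.0 mV

First combine the lower leg with the load: R2 ‖ R_L = 2.712 kΩ.
Now apply the divider: V_out = 40.4 × 0.2725 = 11.01 mV.
(Unloaded it would be 13.2 mV; the load pulls it down.)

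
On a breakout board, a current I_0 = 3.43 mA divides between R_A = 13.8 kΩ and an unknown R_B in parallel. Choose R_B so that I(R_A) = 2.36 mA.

R_B ≈ 30.4 kΩ

The fraction through R_A equals R_B/(R_A+R_B).
2.36/3.43 = R_B/(R_A + R_B) → R_B = R_A · (0.6880)/(1 − 0.6880) = 13.8 × 2.206 = 30.44 kΩ.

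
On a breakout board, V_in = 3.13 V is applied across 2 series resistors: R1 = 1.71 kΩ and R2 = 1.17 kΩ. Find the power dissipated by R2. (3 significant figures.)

The common current is I = 3.13/2.880 = 1.087 mA.
P(R2) = I²·R2 = (1.087)² × 1.17 = 1.382 mW.

P ≈ 1.38 mW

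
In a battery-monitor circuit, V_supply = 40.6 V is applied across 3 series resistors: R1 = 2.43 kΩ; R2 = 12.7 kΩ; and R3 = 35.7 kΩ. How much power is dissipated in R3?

ΣR = 50.83 kΩ → I = 40.6/50.83 = 0.7987 mA.
V(R3) = I·R = 28.52 V; P = V·I = 28.52 × 0.7987 = 22.78 mW.

P ≈ 22.8 mW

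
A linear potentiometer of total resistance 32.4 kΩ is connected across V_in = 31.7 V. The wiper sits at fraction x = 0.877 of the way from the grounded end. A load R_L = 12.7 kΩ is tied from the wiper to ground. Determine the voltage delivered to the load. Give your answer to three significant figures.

V_out ≈ 21.8 V

Split the track: R_lower = x·R_p = 28.41 kΩ, R_upper = (1−x)·R_p = 3.985 kΩ.
Lower segment in parallel with the load: 28.41 ‖ 12.7 = 8.777 kΩ.
V_out = 31.7 × 8.777/(3.985 + 8.777) = 21.80 V.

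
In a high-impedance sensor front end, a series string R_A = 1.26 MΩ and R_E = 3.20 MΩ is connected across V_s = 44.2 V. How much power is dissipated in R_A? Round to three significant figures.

The common current is I = 44.2/4.460 = 9.910 µA.
P(R_A) = I²·R_A = (9.910)² × 1.26 = 123.8 µW.

P ≈ 124 µW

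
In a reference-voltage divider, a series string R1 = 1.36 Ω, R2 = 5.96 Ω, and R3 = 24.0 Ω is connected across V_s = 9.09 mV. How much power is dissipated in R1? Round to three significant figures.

P ≈ 0.115 µW

Series current I = V_s/ΣR = 9.09/31.32 = 0.2902 mA.
P(R1) = I²·R1 = (0.2902)² × 1.36 = 0.1146 µW.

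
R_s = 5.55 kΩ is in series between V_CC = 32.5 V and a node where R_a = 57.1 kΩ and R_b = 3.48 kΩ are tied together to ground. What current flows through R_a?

I ≈ 0.211 mA

Combine the parallel branches: R_p = (1/57.1 + 1/3.48)⁻¹ = 3.280 kΩ.
V_A = 32.5 × 3.280/8.830 = 12.07 V.
Branch current I = V_A/R_a = 12.07/57.1 = 0.2114 mA.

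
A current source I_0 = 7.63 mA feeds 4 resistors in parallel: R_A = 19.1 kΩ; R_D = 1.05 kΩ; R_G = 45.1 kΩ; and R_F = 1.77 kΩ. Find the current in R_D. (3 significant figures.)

Total conductance ΣG = 1/19.1 + 1/1.05 + 1/45.1 + 1/1.77 = 1.592 (units of 1/kΩ).
Current divider: I(R_D) = I_0 · G_k/ΣG = 7.63 × (0.9524/1.592) = 7.63 × 0.5983 = 4.565 mA.

I ≈ 4.56 mA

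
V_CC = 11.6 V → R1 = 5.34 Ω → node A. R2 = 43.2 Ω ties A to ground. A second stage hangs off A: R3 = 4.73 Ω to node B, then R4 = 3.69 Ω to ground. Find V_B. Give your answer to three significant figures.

V_B ≈ 2.89 V

Node A sees R2 in parallel with the series input of stage 2, R3 + R4 = 8.420 Ω.
R2 ‖ (R3+R4) = 7.047 Ω.
V_A = 11.6 × 7.047/(5.34 + 7.047) = 6.599 V.
Then the unloaded second divider: V_B = V_A × R4/(R3+R4) = 6.599 × 0.4382 = 2.892 V.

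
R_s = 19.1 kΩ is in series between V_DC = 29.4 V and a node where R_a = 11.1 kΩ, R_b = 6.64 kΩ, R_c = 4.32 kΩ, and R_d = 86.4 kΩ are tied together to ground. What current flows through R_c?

I ≈ 0.665 mA

Parallel bank: R_p = 1/(1/11.1 + 1/6.64 + 1/4.32 + 1/86.4) = 2.067 kΩ.
V_A = 29.4 × 2.067/21.17 = 2.871 V.
Branch current I = V_A/R_c = 2.871/4.32 = 0.6646 mA.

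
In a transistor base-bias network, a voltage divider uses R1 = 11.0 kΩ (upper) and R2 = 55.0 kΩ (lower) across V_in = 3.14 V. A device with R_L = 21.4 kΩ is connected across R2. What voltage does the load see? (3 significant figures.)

V_out ≈ 1.83 V

R2 ‖ R_L = (55.0 × 21.4)/(55.0 + 21.4) = 15.41 kΩ.
Then V_out = V_in · R2'/(R1 + R2') = 3.14 × 15.41/26.41 = 1.832 V.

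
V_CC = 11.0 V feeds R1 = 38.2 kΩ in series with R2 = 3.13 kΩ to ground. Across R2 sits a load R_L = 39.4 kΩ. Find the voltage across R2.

V_out ≈ 0.776 V

The load sits in parallel with R2, giving an effective lower resistance R2' = R2·R_L/(R2+R_L) = 2.900 kΩ.
Then V_out = V_CC · R2'/(R1 + R2') = 11.0 × 2.900/41.10 = 0.7761 V.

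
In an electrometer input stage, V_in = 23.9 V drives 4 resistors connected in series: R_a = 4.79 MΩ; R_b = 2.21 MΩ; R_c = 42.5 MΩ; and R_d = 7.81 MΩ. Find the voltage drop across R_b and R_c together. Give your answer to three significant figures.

V ≈ 18.6 V

Series total: ΣR = 4.79 + 2.21 + 42.5 + 7.81 = 57.31 MΩ.
R_{R_b..R_c} = 2.21 + 42.5 = 44.71 MΩ.
V = V_in · R/ΣR = 23.9 × 0.7801 = 18.65 V.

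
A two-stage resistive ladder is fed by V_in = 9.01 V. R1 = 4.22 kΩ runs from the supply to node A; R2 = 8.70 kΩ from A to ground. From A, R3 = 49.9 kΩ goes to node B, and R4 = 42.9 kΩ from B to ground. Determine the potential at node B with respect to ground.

The second stage (R3 + R4 = 92.80 kΩ) loads node A in parallel with R2.
R2 ‖ (R3+R4) = 7.954 kΩ.
First divider: V_A = V_in · 7.954/(4.22 + 7.954) = 5.887 V.
Then the unloaded second divider: V_B = V_A × R4/(R3+R4) = 5.887 × 0.4623 = 2.721 V.

V_B ≈ 2.72 V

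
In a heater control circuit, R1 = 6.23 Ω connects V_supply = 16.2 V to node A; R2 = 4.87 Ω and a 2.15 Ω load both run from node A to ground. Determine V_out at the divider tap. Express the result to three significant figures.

V_out ≈ 3.13 V

R2 ‖ R_L = (4.87 × 2.15)/(4.87 + 2.15) = 1.492 Ω.
Voltage divider with the loaded lower leg: V_out = 16.2 × 1.492/(6.23 + 1.492) = 16.2 × 0.1932 = 3.129 V.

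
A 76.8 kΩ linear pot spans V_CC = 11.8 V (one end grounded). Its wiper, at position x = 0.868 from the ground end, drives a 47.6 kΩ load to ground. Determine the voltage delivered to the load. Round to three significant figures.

V_out ≈ 8.64 V

The pot divides into 10.14 kΩ above the wiper and 66.66 kΩ below.
Lower segment in parallel with the load: 66.66 ‖ 47.6 = 27.77 kΩ.
V_out = 11.8 × 27.77/(10.14 + 27.77) = 8.644 V.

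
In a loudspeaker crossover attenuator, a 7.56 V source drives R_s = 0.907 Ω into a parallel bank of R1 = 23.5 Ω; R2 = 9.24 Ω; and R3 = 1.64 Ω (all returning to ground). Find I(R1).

Combine the parallel branches: R_p = (1/23.5 + 1/9.24 + 1/1.64)⁻¹ = 1.315 Ω.
V_A by voltage divider: V_A = 7.56 × 1.315/(0.907 + 1.315) = 4.474 V.
Branch current I = V_A/R1 = 4.474/23.5 = 0.1904 A.

I ≈ 0.190 A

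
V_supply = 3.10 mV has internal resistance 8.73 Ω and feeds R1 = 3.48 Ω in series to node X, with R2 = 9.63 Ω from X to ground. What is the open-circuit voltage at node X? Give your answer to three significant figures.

R1' = 8.73 + 3.48 = 12.21 Ω (source resistance + R1).
Open-circuit (no load on X): V_th = V_supply · R2/(R1' + R2) = 3.10 × 9.63/(12.21 + 9.63) = 1.367 mV.

V_th ≈ 1.37 mV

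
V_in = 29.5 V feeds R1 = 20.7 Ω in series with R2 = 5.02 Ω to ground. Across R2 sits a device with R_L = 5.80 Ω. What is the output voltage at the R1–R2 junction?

V_out ≈ 3.39 V

The load sits in parallel with R2, giving an effective lower resistance R2' = R2·R_L/(R2+R_L) = 2.691 Ω.
Then V_out = V_in · R2'/(R1 + R2') = 29.5 × 2.691/23.39 = 3.394 V.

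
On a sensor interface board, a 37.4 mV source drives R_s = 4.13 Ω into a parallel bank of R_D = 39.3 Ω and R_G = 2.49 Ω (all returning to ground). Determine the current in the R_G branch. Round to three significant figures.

Equivalent of the parallel group: R_p = 2.342 Ω.
Node voltage V_A = V_in · R_p/(R_s + R_p) = 37.4 × 0.3618 = 13.53 mV.
Branch current I = V_A/R_G = 13.53/2.49 = 5.435 mA.

I ≈ 5.43 mA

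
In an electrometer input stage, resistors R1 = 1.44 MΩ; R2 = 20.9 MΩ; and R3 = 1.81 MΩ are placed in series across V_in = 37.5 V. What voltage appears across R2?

V ≈ 32.5 V

ΣR = 1.44 + 20.9 + 1.81 = 24.15 MΩ.
By the voltage-divider rule, V = 37.5 × 20.90/24.15 = 32.45 V.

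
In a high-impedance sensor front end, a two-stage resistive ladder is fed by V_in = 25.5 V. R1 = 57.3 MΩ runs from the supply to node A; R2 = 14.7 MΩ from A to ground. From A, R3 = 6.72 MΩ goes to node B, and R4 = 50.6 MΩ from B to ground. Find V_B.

Looking into the second stage from A: R3 + R4 = 57.32 MΩ appears in parallel with R2.
Effective lower resistance at A: R2 ‖ 57.32 = 11.70 MΩ.
V_A = 25.5 × 11.70/(57.3 + 11.70) = 4.324 V.
V_B = V_A × 0.8828 = 3.817 V.

V_B ≈ 3.82 V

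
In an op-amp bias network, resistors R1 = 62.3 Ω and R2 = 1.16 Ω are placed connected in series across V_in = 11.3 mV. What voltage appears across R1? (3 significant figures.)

V ≈ 11.1 mV

ΣR = 62.3 + 1.16 = 63.46 Ω.
Voltage divider: V = V_in · (62.30 / 63.46) = 11.3 × 0.9817 = 11.09 mV.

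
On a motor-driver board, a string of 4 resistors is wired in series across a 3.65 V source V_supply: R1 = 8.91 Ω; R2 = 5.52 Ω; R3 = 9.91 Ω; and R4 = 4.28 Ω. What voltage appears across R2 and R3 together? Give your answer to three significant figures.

Series total: ΣR = 8.91 + 5.52 + 9.91 + 4.28 = 28.62 Ω.
R_{R2..R3} = 5.52 + 9.91 = 15.43 Ω.
By the voltage-divider rule, V = 3.65 × 15.43/28.62 = 1.968 V.

V ≈ 1.97 V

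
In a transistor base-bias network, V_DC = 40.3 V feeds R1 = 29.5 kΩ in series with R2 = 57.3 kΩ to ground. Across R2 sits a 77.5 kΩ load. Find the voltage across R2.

V_out ≈ 21.3 V

R2 ‖ R_L = (57.3 × 77.5)/(57.3 + 77.5) = 32.94 kΩ.
Then V_out = V_DC · R2'/(R1 + R2') = 40.3 × 32.94/62.44 = 21.26 V.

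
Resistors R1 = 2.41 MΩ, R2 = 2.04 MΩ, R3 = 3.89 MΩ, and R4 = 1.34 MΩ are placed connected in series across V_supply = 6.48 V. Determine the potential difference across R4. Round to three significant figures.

V ≈ 0.897 V

ΣR = 2.41 + 2.04 + 3.89 + 1.34 = 9.680 MΩ.
Voltage divider: V = V_supply · (1.340 / 9.680) = 6.48 × 0.1384 = 0.8970 V.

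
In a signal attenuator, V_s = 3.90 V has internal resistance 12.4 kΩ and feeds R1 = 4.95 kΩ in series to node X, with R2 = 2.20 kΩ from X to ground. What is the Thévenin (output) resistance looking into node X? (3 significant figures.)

R1' = 12.4 + 4.95 = 17.35 kΩ (source resistance + R1).
With V_s suppressed (replaced by a short), R_th = R1' ‖ R2 = (17.35 × 2.20)/(17.35 + 2.20) = 1.952 kΩ.

R_th ≈ 1.95 kΩ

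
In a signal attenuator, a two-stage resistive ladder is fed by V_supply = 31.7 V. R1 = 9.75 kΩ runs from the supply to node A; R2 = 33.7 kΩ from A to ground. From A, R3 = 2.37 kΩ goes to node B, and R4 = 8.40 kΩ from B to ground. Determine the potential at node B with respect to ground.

V_B ≈ 11.3 V

The second stage (R3 + R4 = 10.77 kΩ) loads node A in parallel with R2.
Effective lower resistance at A: R2 ‖ 10.77 = 8.162 kΩ.
First divider: V_A = V_supply · 8.162/(9.75 + 8.162) = 14.44 V.
V_B = V_A × 0.7799 = 11.27 V.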